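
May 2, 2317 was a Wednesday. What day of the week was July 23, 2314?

Count forward from the earlier date (July 23, 2314) to the later (May 2, 2317):
Day-of-year of July 23, 2314: 204.
Day-of-year of May 2, 2317: 122.
2314 has 365 days, so 365 − 204 = 161 days remain in 2314.
Full years: 2315: 365; 2316: 366. Sum = 731.
Total: 161 + 731 + 122 = 1014 days.
1014 mod 7 = 6, so 6 days before Wednesday is Thursday.

Thursday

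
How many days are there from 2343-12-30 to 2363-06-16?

From December 30, 2343 to December 30, 2362: 19 years, of which 5 contain a Feb 29 — 14×365 + 5×366 = 6940 days.
December 2362: 31 − 30 = 1 day remains.
Then January (31), February 2363 (28), March (31), April (30), May (31): 31 + 28 + 31 + 30 + 31 = 151 days.
June 1–16, 2363: 16 days.
Residual: 168 days.
Total: 7108 days.

7108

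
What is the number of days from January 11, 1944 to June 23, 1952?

From January 11, 1944 to January 11, 1952: 8 years, of which 2 contain a Feb 29 — 6×365 + 2×366 = 2922 days.
January 1952: 31 − 11 = 20 days remain.
Then February 1952 (29), March (31), April (30), May (31): 29 + 31 + 30 + 31 = 121 days.
June 1–23, 1952: 23 days.
Residual: 164 days.
Total: 3086 days.

3086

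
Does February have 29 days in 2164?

Yes

2164 is a leap year.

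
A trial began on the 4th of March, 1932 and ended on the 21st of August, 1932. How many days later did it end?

March 1932: 31 − 4 = 27 days remain.
Then April (30), May (31), June (30), July (31): 30 + 31 + 30 + 31 = 122 days.
August 1–21, 1932: 21 days.
Total: 27 + 122 + 21 = 170 days.

170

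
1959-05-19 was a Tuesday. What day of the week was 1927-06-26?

Count forward from the earlier date (June 26, 1927) to the later (May 19, 1959):
Day-of-year of June 26, 1927: 177.
Day-of-year of May 19, 1959: 139.
1927 has 365 days, so 365 − 177 = 188 days remain in 1927.
Full years 1928–1958: 23 common + 8 leap = 23×365 + 8×366 = 11323 days.
Total: 188 + 11323 + 139 = 11650 days.
11650 mod 7 = 2, so 2 days before Tuesday is Sunday.

Sunday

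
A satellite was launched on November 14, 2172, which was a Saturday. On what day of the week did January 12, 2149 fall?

Sunday

Count forward from the earlier date (January 12, 2149) to the later (November 14, 2172):
From January 12, 2149 to January 12, 2172: 23 years, of which 5 contain a Feb 29 — 18×365 + 5×366 = 8400 days.
January 2172: 31 − 12 = 19 days remain.
Then 9 full months totalling 274 days.
November 1–14, 2172: 14 days.
Residual: 307 days.
Total: 8707 days.
8707 mod 7 = 6, so 6 days before Saturday is Sunday.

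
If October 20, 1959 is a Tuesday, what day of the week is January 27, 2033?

Thursday

From October 20, 1959 to October 20, 2032: 73 years, of which 19 contain a Feb 29 — 54×365 + 19×366 = 26664 days.
(2000 is a leap year (divisible by 400).)
October 2032: 31 − 20 = 11 days remain.
Then November (30), December (31): 30 + 31 = 61 days.
January 1–27, 2033: 27 days.
Residual: 99 days.
Total: 26763 days.
26763 mod 7 = 2, so 2 days after Tuesday is Thursday.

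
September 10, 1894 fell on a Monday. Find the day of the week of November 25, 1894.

Sunday

September 1894: 30 − 10 = 20 days remain.
Then October (31): 31 days.
November 1–25, 1894: 25 days.
Total: 20 + 31 + 25 = 76 days.
76 mod 7 = 6, so 6 days after Monday is Sunday.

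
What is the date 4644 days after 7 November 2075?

25 July 2088

Count 4644 days after November 7, 2075:
From November 7, 2075 to November 7, 2087: 12 years, of which 3 contain a Feb 29 — 9×365 + 3×366 = 4383 days.
November 2087: 30 − 7 = 23 days remain.
Then December (31), January (31), February 2088 (29), March (31), April (30), May (31), June (30): 31 + 31 + 29 + 31 + 30 + 31 + 30 = 213 days.
July 1–25, 2088: 25 days.
Residual: 261 days.
Total: 4644 days.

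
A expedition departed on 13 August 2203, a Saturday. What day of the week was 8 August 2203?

Monday

Count forward from the earlier date (August 8, 2203) to the later (August 13, 2203):
Within August 2203: 13 − 8 = 5 days.
5 mod 7 = 5, so 5 days before Saturday is Monday.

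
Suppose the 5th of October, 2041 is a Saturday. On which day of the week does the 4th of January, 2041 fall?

Friday

Count forward from the earlier date (January 4, 2041) to the later (October 5, 2041):
January 2041: 31 − 4 = 27 days remain.
Then February 2041 (28), March (31), April (30), May (31), June (30), July (31), August (31), September (30): 28 + 31 + 30 + 31 + 30 + 31 + 31 + 30 = 242 days.
October 1–5, 2041: 5 days.
Total: 27 + 242 + 5 = 274 days.
274 mod 7 = 1, so 1 day before Saturday is Friday.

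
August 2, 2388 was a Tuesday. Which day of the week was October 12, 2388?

Wednesday

August 2388: 31 − 2 = 29 days remain.
Then September (30): 30 days.
October 1–12, 2388: 12 days.
Total: 29 + 30 + 12 = 71 days.
71 mod 7 = 1, so 1 day after Tuesday is Wednesday.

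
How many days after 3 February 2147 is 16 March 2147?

February 2147: 28 − 3 = 25 days remain (2147 is not a leap year, so February has 28 days).
March 1–16, 2147: 16 days.
Total: 25 + 16 = 41 days.

41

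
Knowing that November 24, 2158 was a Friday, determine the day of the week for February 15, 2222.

From November 24, 2158 to November 24, 2221: 63 years, of which 15 contain a Feb 29 — 48×365 + 15×366 = 23010 days.
(2200 is not a leap year (divisible by 100 but not 400).)
November 2221: 30 − 24 = 6 days remain.
Then December (31), January (31): 31 + 31 = 62 days.
February 1–15, 2222: 15 days (2222 is not a leap year).
Residual: 83 days.
Total: 23093 days.
23093 is a multiple of 7, so February 15, 2222 falls on the same weekday: Friday.

Friday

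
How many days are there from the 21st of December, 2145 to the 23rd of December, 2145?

2

Within December 2145: 23 − 21 = 2 days.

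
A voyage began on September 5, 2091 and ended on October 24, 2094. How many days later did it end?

1145

Day-of-year of September 5, 2091: 248.
Day-of-year of October 24, 2094: 297.
2091 has 365 days, so 365 − 248 = 117 days remain in 2091.
Full years: 2092: 366; 2093: 365. Sum = 731.
Total: 117 + 731 + 297 = 1145 days.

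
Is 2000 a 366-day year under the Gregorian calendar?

2000 is a leap year (divisible by 400).

Yes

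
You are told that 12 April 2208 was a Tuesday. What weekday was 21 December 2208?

Wednesday

April 2208: 30 − 12 = 18 days remain.
Then May (31), June (30), July (31), August (31), September (30), October (31), November (30): 31 + 30 + 31 + 31 + 30 + 31 + 30 = 214 days.
December 1–21, 2208: 21 days.
Total: 18 + 214 + 21 = 253 days.
253 mod 7 = 1, so 1 day after Tuesday is Wednesday.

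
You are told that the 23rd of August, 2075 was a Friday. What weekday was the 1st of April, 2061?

Count forward from the earlier date (April 1, 2061) to the later (August 23, 2075):
From April 1, 2061 to April 1, 2075: 14 years, of which 3 contain a Feb 29 — 11×365 + 3×366 = 5113 days.
April 2075: 30 − 1 = 29 days remain.
Then May (31), June (30), July (31): 31 + 30 + 31 = 92 days.
August 1–23, 2075: 23 days.
Residual: 144 days.
Total: 5257 days.
5257 is a multiple of 7, so the 1st of April, 2061 falls on the same weekday: Friday.

Friday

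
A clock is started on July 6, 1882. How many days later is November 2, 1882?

July 1882: 31 − 6 = 25 days remain.
Then August (31), September (30), October (31): 31 + 30 + 31 = 92 days.
November 1–2, 1882: 2 days.
Total: 25 + 92 + 2 = 119 days.

119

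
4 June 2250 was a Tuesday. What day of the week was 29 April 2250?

Count forward from the earlier date (April 29, 2250) to the later (June 4, 2250):
April 2250: 30 − 29 = 1 day remains.
Then May (31): 31 days.
June 1–4, 2250: 4 days.
Total: 1 + 31 + 4 = 36 days.
36 mod 7 = 1, so 1 day before Tuesday is Monday.

Monday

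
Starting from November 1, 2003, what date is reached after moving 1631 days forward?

April 19, 2008

Count 1631 days after November 1, 2003:
Day-of-year of November 1, 2003: 305.
Day-of-year of April 19, 2008: 110.
2003 has 365 days, so 365 − 305 = 60 days remain in 2003.
Full years: 2004: 366; 2005: 365; 2006: 365; 2007: 365. Sum = 1461.
Total: 60 + 1461 + 110 = 1631 days.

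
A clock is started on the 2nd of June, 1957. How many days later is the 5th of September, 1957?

June 1957: 30 − 2 = 28 days remain.
Then July (31), August (31): 31 + 31 = 62 days.
September 1–5, 1957: 5 days.
Total: 28 + 62 + 5 = 95 days.

95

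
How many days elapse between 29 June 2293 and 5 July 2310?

Day-of-year of June 29, 2293: 180.
Day-of-year of July 5, 2310: 186.
2293 has 365 days, so 365 − 180 = 185 days remain in 2293.
Full years 2294–2309: 13 common + 3 leap = 13×365 + 3×366 = 5843 days.
Total: 185 + 5843 + 186 = 6214 days.

6214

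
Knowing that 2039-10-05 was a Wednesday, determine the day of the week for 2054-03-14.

From October 5, 2039 to October 5, 2053: 14 years, of which 4 contain a Feb 29 — 10×365 + 4×366 = 5114 days.
October 2053: 31 − 5 = 26 days remain.
Then November (30), December (31), January (31), February 2054 (28): 30 + 31 + 31 + 28 = 120 days.
March 1–14, 2054: 14 days.
Residual: 160 days.
Total: 5274 days.
5274 mod 7 = 3, so 3 days after Wednesday is Saturday.

Saturday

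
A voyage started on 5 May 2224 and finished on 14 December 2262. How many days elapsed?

14102

Day-of-year of May 5, 2224: 126.
Day-of-year of December 14, 2262: 348.
2224 has 366 days, so 366 − 126 = 240 days remain in 2224.
Full years 2225–2261: 28 common + 9 leap = 28×365 + 9×366 = 13514 days.
Total: 240 + 13514 + 348 = 14102 days.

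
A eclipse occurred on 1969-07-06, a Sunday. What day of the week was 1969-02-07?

Count forward from the earlier date (February 7, 1969) to the later (July 6, 1969):
February 1969: 28 − 7 = 21 days remain (1969 is not a leap year, so February has 28 days).
Then March (31), April (30), May (31), June (30): 31 + 30 + 31 + 30 = 122 days.
July 1–6, 1969: 6 days.
Total: 21 + 122 + 6 = 149 days.
149 mod 7 = 2, so 2 days before Sunday is Friday.

Friday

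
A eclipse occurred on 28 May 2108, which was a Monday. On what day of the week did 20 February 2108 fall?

Monday

Count forward from the earlier date (February 20, 2108) to the later (May 28, 2108):
February 2108: 29 − 20 = 9 days remain (2108 is a leap year, so February has 29 days).
Then March (31), April (30): 31 + 30 = 61 days.
May 1–28, 2108: 28 days.
Total: 9 + 61 + 28 = 98 days.
98 is a multiple of 7, so 20 February 2108 falls on the same weekday: Monday.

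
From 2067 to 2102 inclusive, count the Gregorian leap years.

Years divisible by 4 in [2067, 2102]: 2068, 2072, 2076, 2080, 2084, 2088, 2092, 2096, 2100.
Of these, 2100 is divisible by 100 but not 400, so not leap.
Leap years: 9 − 1 = 8.

8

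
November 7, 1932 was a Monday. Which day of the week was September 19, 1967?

Tuesday

From November 7, 1932 to November 7, 1966: 34 years, of which 8 contain a Feb 29 — 26×365 + 8×366 = 12418 days.
November 1966: 30 − 7 = 23 days remain.
Then 9 full months totalling 274 days.
September 1–19, 1967: 19 days.
Residual: 316 days.
Total: 12734 days.
12734 mod 7 = 1, so 1 day after Monday is Tuesday.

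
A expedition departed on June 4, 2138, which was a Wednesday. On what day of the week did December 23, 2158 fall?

From June 4, 2138 to June 4, 2158: 20 years, of which 5 contain a Feb 29 — 15×365 + 5×366 = 7305 days.
June 2158: 30 − 4 = 26 days remain.
Then July (31), August (31), September (30), October (31), November (30): 31 + 31 + 30 + 31 + 30 = 153 days.
December 1–23, 2158: 23 days.
Residual: 202 days.
Total: 7507 days.
7507 mod 7 = 3, so 3 days after Wednesday is Saturday.

Saturday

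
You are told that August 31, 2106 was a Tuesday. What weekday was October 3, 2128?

Sunday

Day-of-year of August 31, 2106: 243.
Day-of-year of October 3, 2128: 277.
2106 has 365 days, so 365 − 243 = 122 days remain in 2106.
Full years 2107–2127: 16 common + 5 leap = 16×365 + 5×366 = 7670 days.
Total: 122 + 7670 + 277 = 8069 days.
8069 mod 7 = 5, so 5 days after Tuesday is Sunday.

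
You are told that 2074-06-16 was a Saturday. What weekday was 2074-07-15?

June 2074: 30 − 16 = 14 days remain.
July 1–15, 2074: 15 days.
Total: 14 + 15 = 29 days.
29 mod 7 = 1, so 1 day after Saturday is Sunday.

Sunday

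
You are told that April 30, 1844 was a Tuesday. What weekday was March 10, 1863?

Tuesday

Day-of-year of April 30, 1844: 121.
Day-of-year of March 10, 1863: 69.
1844 has 366 days, so 366 − 121 = 245 days remain in 1844.
Full years 1845–1862: 14 common + 4 leap = 14×365 + 4×366 = 6574 days.
Total: 245 + 6574 + 69 = 6888 days.
6888 is a multiple of 7, so March 10, 1863 falls on the same weekday: Tuesday.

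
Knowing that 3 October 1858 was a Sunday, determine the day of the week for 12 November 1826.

Count forward from the earlier date (November 12, 1826) to the later (October 3, 1858):
From November 12, 1826 to November 12, 1857: 31 years, of which 8 contain a Feb 29 — 23×365 + 8×366 = 11323 days.
November 1857: 30 − 12 = 18 days remain.
Then 10 full months totalling 304 days.
October 1–3, 1858: 3 days.
Residual: 325 days.
Total: 11648 days.
11648 is a multiple of 7, so 12 November 1826 falls on the same weekday: Sunday.

Sunday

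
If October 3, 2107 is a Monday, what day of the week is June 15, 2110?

Sunday

October 3, 2107 → October 3, 2108: 366 days (2108 is a leap year).
October 3, 2108 → October 3, 2109: 365 days.
October 2109: 31 − 3 = 28 days remain.
Then November (30), December (31), January (31), February 2110 (28), March (31), April (30), May (31): 30 + 31 + 31 + 28 + 31 + 30 + 31 = 212 days.
June 1–15, 2110: 15 days.
Residual: 255 days.
Total: 986 days.
986 mod 7 = 6, so 6 days after Monday is Sunday.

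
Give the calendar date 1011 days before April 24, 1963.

July 17, 1960

Count 1011 days before April 24, 1963:
Day-of-year of July 17, 1960: 199.
Day-of-year of April 24, 1963: 114.
1960 has 366 days, so 366 − 199 = 167 days remain in 1960.
Full years: 1961: 365; 1962: 365. Sum = 730.
Total: 167 + 730 + 114 = 1011 days.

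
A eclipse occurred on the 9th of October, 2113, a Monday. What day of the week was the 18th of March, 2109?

Count forward from the earlier date (March 18, 2109) to the later (October 9, 2113):
March 18, 2109 → March 18, 2110: 365 days.
March 18, 2110 → March 18, 2111: 365 days.
March 18, 2111 → March 18, 2112: 366 days (2112 is a leap year).
March 18, 2112 → March 18, 2113: 365 days.
March 2113: 31 − 18 = 13 days remain.
Then April (30), May (31), June (30), July (31), August (31), September (30): 30 + 31 + 30 + 31 + 31 + 30 = 183 days.
October 1–9, 2113: 9 days.
Residual: 205 days.
Total: 1666 days.
1666 is a multiple of 7, so the 18th of March, 2109 falls on the same weekday: Monday.

Monday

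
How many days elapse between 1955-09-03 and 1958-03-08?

September 3, 1955 → September 3, 1956: 366 days (1956 is a leap year).
September 3, 1956 → September 3, 1957: 365 days.
September 1957: 30 − 3 = 27 days remain.
Then October (31), November (30), December (31), January (31), February 1958 (28): 31 + 30 + 31 + 31 + 28 = 151 days.
March 1–8, 1958: 8 days.
Residual: 186 days.
Total: 917 days.

917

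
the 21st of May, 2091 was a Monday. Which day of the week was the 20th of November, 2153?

Day-of-year of May 21, 2091: 141.
Day-of-year of November 20, 2153: 324.
2091 has 365 days, so 365 − 141 = 224 days remain in 2091.
Full years 2092–2152: 46 common + 15 leap = 46×365 + 15×366 = 22280 days.
Total: 224 + 22280 + 324 = 22828 days.
22828 mod 7 = 1, so 1 day after Monday is Tuesday.

Tuesday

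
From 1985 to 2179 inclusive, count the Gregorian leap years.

Years divisible by 4: 1988, 1992, …, 2176 — 48 in all.
Of these, 2100 is divisible by 100 but not 400, so not leap.
2000 is divisible by 400, so still leap.
Leap years: 48 − 1 = 47.

47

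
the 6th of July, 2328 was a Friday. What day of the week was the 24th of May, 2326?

Count forward from the earlier date (May 24, 2326) to the later (July 6, 2328):
May 2326: 31 − 24 = 7 days remain.
Then 25 full months totalling 761 days.
July 1–6, 2328: 6 days.
Total: 7 + 761 + 6 = 774 days.
774 mod 7 = 4, so 4 days before Friday is Monday.

Monday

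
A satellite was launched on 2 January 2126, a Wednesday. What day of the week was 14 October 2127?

Tuesday

January 2126: 31 − 2 = 29 days remain.
Then 20 full months totalling 607 days.
October 1–14, 2127: 14 days.
Total: 29 + 607 + 14 = 650 days.
650 mod 7 = 6, so 6 days after Wednesday is Tuesday.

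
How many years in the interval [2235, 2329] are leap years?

Years divisible by 4: 2236, 2240, …, 2328 — 24 in all.
Of these, 2300 is divisible by 100 but not 400, so not leap.
Leap years: 24 − 1 = 23.

23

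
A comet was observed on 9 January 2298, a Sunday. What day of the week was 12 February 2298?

Saturday

January 2298: 31 − 9 = 22 days remain.
February 1–12, 2298: 12 days (2298 is not a leap year).
Total: 22 + 12 = 34 days.
34 mod 7 = 6, so 6 days after Sunday is Saturday.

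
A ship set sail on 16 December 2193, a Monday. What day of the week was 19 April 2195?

Sunday

December 2193: 31 − 16 = 15 days remain.
Then 15 full months totalling 455 days.
April 1–19, 2195: 19 days.
Total: 15 + 455 + 19 = 489 days.
489 mod 7 = 6, so 6 days after Monday is Sunday.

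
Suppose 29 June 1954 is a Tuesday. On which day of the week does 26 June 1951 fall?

Tuesday

Count forward from the earlier date (June 26, 1951) to the later (June 29, 1954):
Day-of-year of June 26, 1951: 177.
Day-of-year of June 29, 1954: 180.
1951 has 365 days, so 365 − 177 = 188 days remain in 1951.
Full years: 1952: 366; 1953: 365. Sum = 731.
Total: 188 + 731 + 180 = 1099 days.
1099 is a multiple of 7, so 26 June 1951 falls on the same weekday: Tuesday.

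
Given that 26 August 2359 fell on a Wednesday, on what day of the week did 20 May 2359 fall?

Wednesday

Count forward from the earlier date (May 20, 2359) to the later (August 26, 2359):
May 2359: 31 − 20 = 11 days remain.
Then June (30), July (31): 30 + 31 = 61 days.
August 1–26, 2359: 26 days.
Total: 11 + 61 + 26 = 98 days.
98 is a multiple of 7, so 20 May 2359 falls on the same weekday: Wednesday.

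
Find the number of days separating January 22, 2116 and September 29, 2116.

251

January 2116: 31 − 22 = 9 days remain.
Then February 2116 (29), March (31), April (30), May (31), June (30), July (31), August (31): 29 + 31 + 30 + 31 + 30 + 31 + 31 = 213 days.
September 1–29, 2116: 29 days.
Total: 9 + 213 + 29 = 251 days.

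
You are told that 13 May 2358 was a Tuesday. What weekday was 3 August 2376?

Tuesday

From May 13, 2358 to May 13, 2376: 18 years, of which 5 contain a Feb 29 — 13×365 + 5×366 = 6575 days.
May 2376: 31 − 13 = 18 days remain.
Then June (30), July (31): 30 + 31 = 61 days.
August 1–3, 2376: 3 days.
Residual: 82 days.
Total: 6657 days.
6657 is a multiple of 7, so 3 August 2376 falls on the same weekday: Tuesday.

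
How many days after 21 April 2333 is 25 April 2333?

4

Within April 2333: 25 − 21 = 4 days.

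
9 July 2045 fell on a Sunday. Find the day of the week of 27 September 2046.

Thursday

July 2045: 31 − 9 = 22 days remain.
Then 13 full months totalling 396 days.
September 1–27, 2046: 27 days.
Total: 22 + 396 + 27 = 445 days.
445 mod 7 = 4, so 4 days after Sunday is Thursday.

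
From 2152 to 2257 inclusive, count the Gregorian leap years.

26

Years divisible by 4: 2152, 2156, …, 2256 — 27 in all.
Of these, 2200 is divisible by 100 but not 400, so not leap.
Leap years: 27 − 1 = 26.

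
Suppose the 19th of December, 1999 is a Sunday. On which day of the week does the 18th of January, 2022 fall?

Tuesday

Day-of-year of December 19, 1999: 353.
Day-of-year of January 18, 2022: 18.
1999 has 365 days, so 365 − 353 = 12 days remain in 1999.
Full years 2000–2021: 16 common + 6 leap = 16×365 + 6×366 = 8036 days.
Total: 12 + 8036 + 18 = 8066 days.
8066 mod 7 = 2, so 2 days after Sunday is Tuesday.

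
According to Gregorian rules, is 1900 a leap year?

No

1900 is not a leap year (divisible by 100 but not 400).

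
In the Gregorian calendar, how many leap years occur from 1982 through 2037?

14

Years divisible by 4: 1984, 1988, …, 2036 — 14 in all.
2000 is divisible by 400, so still leap.
No century exceptions apply. Count: 14.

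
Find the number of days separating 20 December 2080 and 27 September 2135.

Day-of-year of December 20, 2080: 355.
Day-of-year of September 27, 2135: 270.
2080 has 366 days, so 366 − 355 = 11 days remain in 2080.
Full years 2081–2134: 42 common + 12 leap = 42×365 + 12×366 = 19722 days.
Total: 11 + 19722 + 270 = 20003 days.

20003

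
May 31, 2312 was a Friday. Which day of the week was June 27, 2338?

Monday

Day-of-year of May 31, 2312: 152.
Day-of-year of June 27, 2338: 178.
2312 has 366 days, so 366 − 152 = 214 days remain in 2312.
Full years 2313–2337: 19 common + 6 leap = 19×365 + 6×366 = 9131 days.
Total: 214 + 9131 + 178 = 9523 days.
9523 mod 7 = 3, so 3 days after Friday is Monday.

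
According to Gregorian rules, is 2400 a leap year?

2400 is a leap year (divisible by 400).

Yes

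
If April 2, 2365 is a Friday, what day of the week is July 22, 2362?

Sunday

Count forward from the earlier date (July 22, 2362) to the later (April 2, 2365):
July 22, 2362 → July 22, 2363: 365 days.
July 22, 2363 → July 22, 2364: 366 days (2364 is a leap year).
July 2364: 31 − 22 = 9 days remain.
Then August (31), September (30), October (31), November (30), December (31), January (31), February 2365 (28), March (31): 31 + 30 + 31 + 30 + 31 + 31 + 28 + 31 = 243 days.
April 1–2, 2365: 2 days.
Residual: 254 days.
Total: 985 days.
985 mod 7 = 5, so 5 days before Friday is Sunday.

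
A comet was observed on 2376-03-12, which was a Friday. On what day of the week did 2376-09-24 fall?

March 2376: 31 − 12 = 19 days remain.
Then April (30), May (31), June (30), July (31), August (31): 30 + 31 + 30 + 31 + 31 = 153 days.
September 1–24, 2376: 24 days.
Total: 19 + 153 + 24 = 196 days.
196 is a multiple of 7, so 2376-09-24 falls on the same weekday: Friday.

Friday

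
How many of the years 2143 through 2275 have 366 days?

Years divisible by 4: 2144, 2148, …, 2272 — 33 in all.
Of these, 2200 is divisible by 100 but not 400, so not leap.
Leap years: 33 − 1 = 32.

32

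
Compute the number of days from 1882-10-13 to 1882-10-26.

13

Within October 1882: 26 − 13 = 13 days.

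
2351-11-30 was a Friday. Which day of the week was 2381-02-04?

From November 30, 2351 to November 30, 2380: 29 years, of which 8 contain a Feb 29 — 21×365 + 8×366 = 10593 days.
November 2380: 30 − 30 = 0 days remain.
Then December (31), January (31): 31 + 31 = 62 days.
February 1–4, 2381: 4 days (2381 is not a leap year).
Residual: 66 days.
Total: 10659 days.
10659 mod 7 = 5, so 5 days after Friday is Wednesday.

Wednesday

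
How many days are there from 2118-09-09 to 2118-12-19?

101

September 2118: 30 − 9 = 21 days remain.
Then October (31), November (30): 31 + 30 = 61 days.
December 1–19, 2118: 19 days.
Total: 21 + 61 + 19 = 101 days.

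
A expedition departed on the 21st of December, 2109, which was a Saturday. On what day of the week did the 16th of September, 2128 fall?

From December 21, 2109 to December 21, 2127: 18 years, of which 4 contain a Feb 29 — 14×365 + 4×366 = 6574 days.
December 2127: 31 − 21 = 10 days remain.
Then January (31), February 2128 (29), March (31), April (30), May (31), June (30), July (31), August (31): 31 + 29 + 31 + 30 + 31 + 30 + 31 + 31 = 244 days.
September 1–16, 2128: 16 days.
Residual: 270 days.
Total: 6844 days.
6844 mod 7 = 5, so 5 days after Saturday is Thursday.

Thursday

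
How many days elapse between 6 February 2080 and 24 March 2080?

February 2080: 29 − 6 = 23 days remain (2080 is a leap year, so February has 29 days).
March 1–24, 2080: 24 days.
Total: 23 + 24 = 47 days.

47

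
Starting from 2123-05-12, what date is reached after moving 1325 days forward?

2126-12-27

Count 1325 days after May 12, 2123:
May 12, 2123 → May 12, 2124: 366 days (2124 is a leap year).
May 12, 2124 → May 12, 2125: 365 days.
May 12, 2125 → May 12, 2126: 365 days.
May 2126: 31 − 12 = 19 days remain.
Then June (30), July (31), August (31), September (30), October (31), November (30): 30 + 31 + 31 + 30 + 31 + 30 = 183 days.
December 1–27, 2126: 27 days.
Residual: 229 days.
Total: 1325 days.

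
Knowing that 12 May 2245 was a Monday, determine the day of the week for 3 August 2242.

Count forward from the earlier date (August 3, 2242) to the later (May 12, 2245):
August 3, 2242 → August 3, 2243: 365 days.
August 3, 2243 → August 3, 2244: 366 days (2244 is a leap year).
August 2244: 31 − 3 = 28 days remain.
Then September (30), October (31), November (30), December (31), January (31), February 2245 (28), March (31), April (30): 30 + 31 + 30 + 31 + 31 + 28 + 31 + 30 = 242 days.
May 1–12, 2245: 12 days.
Residual: 282 days.
Total: 1013 days.
1013 mod 7 = 5, so 5 days before Monday is Wednesday.

Wednesday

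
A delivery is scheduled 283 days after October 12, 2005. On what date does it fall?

July 22, 2006

Count 283 days after October 12, 2005:
October 2005: 31 − 12 = 19 days remain.
Then November (30), December (31), January (31), February 2006 (28), March (31), April (30), May (31), June (30): 30 + 31 + 31 + 28 + 31 + 30 + 31 + 30 = 242 days.
July 1–22, 2006: 22 days.
Residual: 283 days.
Total: 283 days.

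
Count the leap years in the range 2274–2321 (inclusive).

11

Years divisible by 4 in [2274, 2321]: 2276, 2280, 2284, 2288, 2292, 2296, 2300, 2304, 2308, 2312, 2316, 2320.
Of these, 2300 is divisible by 100 but not 400, so not leap.
Leap years: 12 − 1 = 11.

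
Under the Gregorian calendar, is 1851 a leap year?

No

1851 is not a leap year.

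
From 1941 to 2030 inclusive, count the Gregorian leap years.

22

Years divisible by 4: 1944, 1948, …, 2028 — 22 in all.
2000 is divisible by 400, so still leap.
No century exceptions apply. Count: 22.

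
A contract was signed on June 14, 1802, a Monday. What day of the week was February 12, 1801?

Thursday

Count forward from the earlier date (February 12, 1801) to the later (June 14, 1802):
February 1801: 28 − 12 = 16 days remain (1801 is not a leap year, so February has 28 days).
Then 15 full months totalling 457 days.
June 1–14, 1802: 14 days.
Total: 16 + 457 + 14 = 487 days.
487 mod 7 = 4, so 4 days before Monday is Thursday.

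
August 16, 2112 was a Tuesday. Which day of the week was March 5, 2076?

Count forward from the earlier date (March 5, 2076) to the later (August 16, 2112):
Day-of-year of March 5, 2076: 65.
Day-of-year of August 16, 2112: 229.
2076 has 366 days, so 366 − 65 = 301 days remain in 2076.
Full years 2077–2111: 28 common + 7 leap = 28×365 + 7×366 = 12782 days.
Total: 301 + 12782 + 229 = 13312 days.
13312 mod 7 = 5, so 5 days before Tuesday is Thursday.

Thursday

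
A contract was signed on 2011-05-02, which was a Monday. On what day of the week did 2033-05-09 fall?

From May 2, 2011 to May 2, 2033: 22 years, of which 6 contain a Feb 29 — 16×365 + 6×366 = 8036 days.
Within May 2033: 9 − 2 = 7 days.
Total: 8043 days.
8043 is a multiple of 7, so 2033-05-09 falls on the same weekday: Monday.

Monday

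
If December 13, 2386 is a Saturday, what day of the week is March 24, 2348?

Wednesday

Count forward from the earlier date (March 24, 2348) to the later (December 13, 2386):
From March 24, 2348 to March 24, 2386: 38 years, of which 9 contain a Feb 29 — 29×365 + 9×366 = 13879 days.
March 2386: 31 − 24 = 7 days remain.
Then April (30), May (31), June (30), July (31), August (31), September (30), October (31), November (30): 30 + 31 + 30 + 31 + 31 + 30 + 31 + 30 = 244 days.
December 1–13, 2386: 13 days.
Residual: 264 days.
Total: 14143 days.
14143 mod 7 = 3, so 3 days before Saturday is Wednesday.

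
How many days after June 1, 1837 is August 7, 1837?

67

June 1837: 30 − 1 = 29 days remain.
Then July (31): 31 days.
August 1–7, 1837: 7 days.
Total: 29 + 31 + 7 = 67 days.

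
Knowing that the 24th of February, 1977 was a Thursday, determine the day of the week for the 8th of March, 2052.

Friday

From February 24, 1977 to February 24, 2052: 75 years, of which 18 contain a Feb 29 — 57×365 + 18×366 = 27393 days.
(2000 is a leap year (divisible by 400).)
February 2052: 29 − 24 = 5 days remain (2052 is a leap year, so February has 29 days).
March 1–8, 2052: 8 days.
Residual: 13 days.
Total: 27406 days.
27406 mod 7 = 1, so 1 day after Thursday is Friday.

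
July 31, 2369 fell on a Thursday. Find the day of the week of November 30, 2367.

Count forward from the earlier date (November 30, 2367) to the later (July 31, 2369):
November 2367: 30 − 30 = 0 days remain.
Then 19 full months totalling 578 days.
July 1–31, 2369: 31 days.
Total: 0 + 578 + 31 = 609 days.
609 is a multiple of 7, so November 30, 2367 falls on the same weekday: Thursday.

Thursday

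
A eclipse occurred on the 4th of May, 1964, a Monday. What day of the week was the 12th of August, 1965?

Thursday

Day-of-year of May 4, 1964: 125.
Day-of-year of August 12, 1965: 224.
1964 has 366 days, so 366 − 125 = 241 days remain in 1964.
Total: 241 + 224 = 465 days.
465 mod 7 = 3, so 3 days after Monday is Thursday.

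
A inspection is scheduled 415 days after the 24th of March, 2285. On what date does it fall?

the 13th of May, 2286

Count 415 days after March 24, 2285:
March 24, 2285 → March 24, 2286: 365 days.
March 2286: 31 − 24 = 7 days remain.
Then April (30): 30 days.
May 1–13, 2286: 13 days.
Residual: 50 days.
Total: 415 days.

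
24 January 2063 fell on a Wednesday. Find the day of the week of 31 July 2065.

Friday

January 24, 2063 → January 24, 2064: 365 days.
January 24, 2064 → January 24, 2065: 366 days (2064 is a leap year).
January 2065: 31 − 24 = 7 days remain.
Then February 2065 (28), March (31), April (30), May (31), June (30): 28 + 31 + 30 + 31 + 30 = 150 days.
July 1–31, 2065: 31 days.
Residual: 188 days.
Total: 919 days.
919 mod 7 = 2, so 2 days after Wednesday is Friday.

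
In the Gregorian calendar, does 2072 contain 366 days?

2072 is a leap year.

Yes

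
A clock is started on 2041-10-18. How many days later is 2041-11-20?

October 2041: 31 − 18 = 13 days remain.
November 1–20, 2041: 20 days.
Total: 13 + 20 = 33 days.

33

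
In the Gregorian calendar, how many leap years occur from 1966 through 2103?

Years divisible by 4: 1968, 1972, …, 2100 — 34 in all.
Of these, 2100 is divisible by 100 but not 400, so not leap.
2000 is divisible by 400, so still leap.
Leap years: 34 − 1 = 33.

33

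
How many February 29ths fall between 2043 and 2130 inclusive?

21

Years divisible by 4: 2044, 2048, …, 2128 — 22 in all.
Of these, 2100 is divisible by 100 but not 400, so not leap.
Leap years: 22 − 1 = 21.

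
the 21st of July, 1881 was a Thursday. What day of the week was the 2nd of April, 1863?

Thursday

Count forward from the earlier date (April 2, 1863) to the later (July 21, 1881):
From April 2, 1863 to April 2, 1881: 18 years, of which 5 contain a Feb 29 — 13×365 + 5×366 = 6575 days.
April 1881: 30 − 2 = 28 days remain.
Then May (31), June (30): 31 + 30 = 61 days.
July 1–21, 1881: 21 days.
Residual: 110 days.
Total: 6685 days.
6685 is a multiple of 7, so the 2nd of April, 1863 falls on the same weekday: Thursday.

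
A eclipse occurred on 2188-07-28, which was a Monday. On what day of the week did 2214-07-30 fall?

Saturday

From July 28, 2188 to July 28, 2214: 26 years, of which 5 contain a Feb 29 — 21×365 + 5×366 = 9495 days.
(2200 is not a leap year (divisible by 100 but not 400).)
Within July 2214: 30 − 28 = 2 days.
Total: 9497 days.
9497 mod 7 = 5, so 5 days after Monday is Saturday.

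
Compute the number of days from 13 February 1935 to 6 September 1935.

February 1935: 28 − 13 = 15 days remain (1935 is not a leap year, so February has 28 days).
Then March (31), April (30), May (31), June (30), July (31), August (31): 31 + 30 + 31 + 30 + 31 + 31 = 184 days.
September 1–6, 1935: 6 days.
Total: 15 + 184 + 6 = 205 days.

205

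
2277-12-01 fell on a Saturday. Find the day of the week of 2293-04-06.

From December 1, 2277 to December 1, 2292: 15 years, of which 4 contain a Feb 29 — 11×365 + 4×366 = 5479 days.
December 2292: 31 − 1 = 30 days remain.
Then January (31), February 2293 (28), March (31): 31 + 28 + 31 = 90 days.
April 1–6, 2293: 6 days.
Residual: 126 days.
Total: 5605 days.
5605 mod 7 = 5, so 5 days after Saturday is Thursday.

Thursday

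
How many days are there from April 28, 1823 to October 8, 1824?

529

Day-of-year of April 28, 1823: 118.
Day-of-year of October 8, 1824: 282.
1823 has 365 days, so 365 − 118 = 247 days remain in 1823.
Total: 247 + 282 = 529 days.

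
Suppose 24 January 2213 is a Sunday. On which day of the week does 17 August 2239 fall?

Day-of-year of January 24, 2213: 24.
Day-of-year of August 17, 2239: 229.
2213 has 365 days, so 365 − 24 = 341 days remain in 2213.
Full years 2214–2238: 19 common + 6 leap = 19×365 + 6×366 = 9131 days.
Total: 341 + 9131 + 229 = 9701 days.
9701 mod 7 = 6, so 6 days after Sunday is Saturday.

Saturday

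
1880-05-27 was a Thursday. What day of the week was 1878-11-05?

Count forward from the earlier date (November 5, 1878) to the later (May 27, 1880):
Day-of-year of November 5, 1878: 309.
Day-of-year of May 27, 1880: 148.
1878 has 365 days, so 365 − 309 = 56 days remain in 1878.
Full years: 1879: 365. Sum = 365.
Total: 56 + 365 + 148 = 569 days.
569 mod 7 = 2, so 2 days before Thursday is Tuesday.

Tuesday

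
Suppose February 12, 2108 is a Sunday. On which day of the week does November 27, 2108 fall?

Tuesday

February 2108: 29 − 12 = 17 days remain (2108 is a leap year, so February has 29 days).
Then March (31), April (30), May (31), June (30), July (31), August (31), September (30), October (31): 31 + 30 + 31 + 30 + 31 + 31 + 30 + 31 = 245 days.
November 1–27, 2108: 27 days.
Total: 17 + 245 + 27 = 289 days.
289 mod 7 = 2, so 2 days after Sunday is Tuesday.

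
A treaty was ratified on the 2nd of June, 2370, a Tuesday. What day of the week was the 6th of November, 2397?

Thursday

Day-of-year of June 2, 2370: 153.
Day-of-year of November 6, 2397: 310.
2370 has 365 days, so 365 − 153 = 212 days remain in 2370.
Full years 2371–2396: 19 common + 7 leap = 19×365 + 7×366 = 9497 days.
Total: 212 + 9497 + 310 = 10019 days.
10019 mod 7 = 2, so 2 days after Tuesday is Thursday.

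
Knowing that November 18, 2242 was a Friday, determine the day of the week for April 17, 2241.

Count forward from the earlier date (April 17, 2241) to the later (November 18, 2242):
April 17, 2241 → April 17, 2242: 365 days.
April 2242: 30 − 17 = 13 days remain.
Then May (31), June (30), July (31), August (31), September (30), October (31): 31 + 30 + 31 + 31 + 30 + 31 = 184 days.
November 1–18, 2242: 18 days.
Residual: 215 days.
Total: 580 days.
580 mod 7 = 6, so 6 days before Friday is Saturday.

Saturday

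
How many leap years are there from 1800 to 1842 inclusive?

10

Years divisible by 4 in [1800, 1842]: 1800, 1804, 1808, 1812, 1816, 1820, 1824, 1828, 1832, 1836, 1840.
Of these, 1800 is divisible by 100 but not 400, so not leap.
Leap years: 11 − 1 = 10.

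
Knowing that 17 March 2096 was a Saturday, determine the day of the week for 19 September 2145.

From March 17, 2096 to March 17, 2145: 49 years, of which 11 contain a Feb 29 — 38×365 + 11×366 = 17896 days.
(2100 is not a leap year (divisible by 100 but not 400).)
March 2145: 31 − 17 = 14 days remain.
Then April (30), May (31), June (30), July (31), August (31): 30 + 31 + 30 + 31 + 31 = 153 days.
September 1–19, 2145: 19 days.
Residual: 186 days.
Total: 18082 days.
18082 mod 7 = 1, so 1 day after Saturday is Sunday.

Sunday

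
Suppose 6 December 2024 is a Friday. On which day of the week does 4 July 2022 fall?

Monday

Count forward from the earlier date (July 4, 2022) to the later (December 6, 2024):
July 4, 2022 → July 4, 2023: 365 days.
July 4, 2023 → July 4, 2024: 366 days (2024 is a leap year).
July 2024: 31 − 4 = 27 days remain.
Then August (31), September (30), October (31), November (30): 31 + 30 + 31 + 30 = 122 days.
December 1–6, 2024: 6 days.
Residual: 155 days.
Total: 886 days.
886 mod 7 = 4, so 4 days before Friday is Monday.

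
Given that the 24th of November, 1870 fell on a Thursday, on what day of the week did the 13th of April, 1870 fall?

Wednesday

Count forward from the earlier date (April 13, 1870) to the later (November 24, 1870):
April 1870: 30 − 13 = 17 days remain.
Then May (31), June (30), July (31), August (31), September (30), October (31): 31 + 30 + 31 + 31 + 30 + 31 = 184 days.
November 1–24, 1870: 24 days.
Total: 17 + 184 + 24 = 225 days.
225 mod 7 = 1, so 1 day before Thursday is Wednesday.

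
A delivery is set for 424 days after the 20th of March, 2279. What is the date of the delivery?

the 17th of May, 2280

Count 424 days after March 20, 2279:
March 2279: 31 − 20 = 11 days remain.
Then 13 full months totalling 396 days.
May 1–17, 2280: 17 days.
Total: 11 + 396 + 17 = 424 days.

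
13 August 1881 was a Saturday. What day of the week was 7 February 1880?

Count forward from the earlier date (February 7, 1880) to the later (August 13, 1881):
February 1880: 29 − 7 = 22 days remain (1880 is a leap year, so February has 29 days).
Then 17 full months totalling 518 days.
August 1–13, 1881: 13 days.
Total: 22 + 518 + 13 = 553 days.
553 is a multiple of 7, so 7 February 1880 falls on the same weekday: Saturday.

Saturday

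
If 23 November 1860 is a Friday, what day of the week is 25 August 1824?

Wednesday

Count forward from the earlier date (August 25, 1824) to the later (November 23, 1860):
From August 25, 1824 to August 25, 1860: 36 years, of which 9 contain a Feb 29 — 27×365 + 9×366 = 13149 days.
August 1860: 31 − 25 = 6 days remain.
Then September (30), October (31): 30 + 31 = 61 days.
November 1–23, 1860: 23 days.
Residual: 90 days.
Total: 13239 days.
13239 mod 7 = 2, so 2 days before Friday is Wednesday.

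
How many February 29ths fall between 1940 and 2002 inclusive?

16

Years divisible by 4: 1940, 1944, …, 2000 — 16 in all.
2000 is divisible by 400, so still leap.
No century exceptions apply. Count: 16.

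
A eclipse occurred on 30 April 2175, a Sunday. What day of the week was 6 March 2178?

Friday

April 30, 2175 → April 30, 2176: 366 days (2176 is a leap year).
April 30, 2176 → April 30, 2177: 365 days.
April 2177: 30 − 30 = 0 days remain.
Then 10 full months totalling 304 days.
March 1–6, 2178: 6 days.
Residual: 310 days.
Total: 1041 days.
1041 mod 7 = 5, so 5 days after Sunday is Friday.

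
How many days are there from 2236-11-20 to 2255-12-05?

6954

From November 20, 2236 to November 20, 2255: 19 years, of which 4 contain a Feb 29 — 15×365 + 4×366 = 6939 days.
November 2255: 30 − 20 = 10 days remain.
December 1–5, 2255: 5 days.
Residual: 15 days.
Total: 6954 days.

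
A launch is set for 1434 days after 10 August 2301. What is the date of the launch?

14 July 2305

Count 1434 days after August 10, 2301:
Day-of-year of August 10, 2301: 222.
Day-of-year of July 14, 2305: 195.
2301 has 365 days, so 365 − 222 = 143 days remain in 2301.
Full years: 2302: 365; 2303: 365; 2304: 366. Sum = 1096.
Total: 143 + 1096 + 195 = 1434 days.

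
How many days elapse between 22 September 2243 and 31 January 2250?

September 22, 2243 → September 22, 2244: 366 days (2244 is a leap year).
September 22, 2244 → September 22, 2245: 365 days.
September 22, 2245 → September 22, 2246: 365 days.
September 22, 2246 → September 22, 2247: 365 days.
September 22, 2247 → September 22, 2248: 366 days (2248 is a leap year).
September 22, 2248 → September 22, 2249: 365 days.
September 2249: 30 − 22 = 8 days remain.
Then October (31), November (30), December (31): 31 + 30 + 31 = 92 days.
January 1–31, 2250: 31 days.
Residual: 131 days.
Total: 2323 days.

2323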